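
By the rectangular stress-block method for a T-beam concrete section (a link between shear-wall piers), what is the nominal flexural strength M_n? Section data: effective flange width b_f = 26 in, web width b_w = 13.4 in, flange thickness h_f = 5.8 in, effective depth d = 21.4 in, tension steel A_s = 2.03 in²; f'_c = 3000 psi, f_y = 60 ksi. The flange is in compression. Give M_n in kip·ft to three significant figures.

Tension: T = A_s f_y = 2.03 × 60 = 121.8 kips.
Try a within the flange: a = T/(0.85 f'_c b_f) = 121.8/(0.85 × 3 × 26) = 1.837 in.
Since a = 1.837 ≤ h_f = 5.8 in, the stress block lies entirely in the flange; analyse as a rectangular beam of width b_f.
M_n = T(d − a/2) = 121.8 × (21.4 − 0.9185) = 2494.6 kip·in.
M_n = 2494.6/12 = 207.88 kip·ft.

M_n ≈ 208 kip·ft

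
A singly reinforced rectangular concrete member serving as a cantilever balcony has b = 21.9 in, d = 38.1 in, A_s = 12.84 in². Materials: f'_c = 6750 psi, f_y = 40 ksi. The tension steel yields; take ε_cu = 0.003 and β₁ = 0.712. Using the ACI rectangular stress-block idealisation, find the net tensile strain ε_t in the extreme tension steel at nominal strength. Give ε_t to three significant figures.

a = A_s f_y/(0.85 f'_c b) = 4.088 in.
β₁ = 0.712, so c = a/β₁ = 4.088/0.712 = 5.742 in.
From the linear strain diagram with ε_cu = 0.003: ε_t = 0.003 (d − c)/c = 0.003 × (38.1 − 5.742)/5.742 = 0.0169.
Since ε_t ≥ 0.005, the section is tension-controlled.

ε_t ≈ 0.0169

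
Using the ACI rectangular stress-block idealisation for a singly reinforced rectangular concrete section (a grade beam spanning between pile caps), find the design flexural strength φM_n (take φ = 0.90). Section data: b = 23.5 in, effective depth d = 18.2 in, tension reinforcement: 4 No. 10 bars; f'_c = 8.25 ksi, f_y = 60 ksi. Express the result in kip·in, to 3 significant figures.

A_s = 4 × 1.27 = 5.08 in².
T = A_s f_y = 5.08 × 60 = 304.8 kips.
a = T/(0.85 f'_c b) = 304.8/(0.85 × 8.25 × 23.5) = 1.850 in.
M_n = T(d − a/2) = 304.8 × (18.2 − 0.925) = 5265.4 kip·in.
φM_n = 0.90 × 5265.4 = 4738.9 kip·in.

φM_n ≈ 4740 kip·in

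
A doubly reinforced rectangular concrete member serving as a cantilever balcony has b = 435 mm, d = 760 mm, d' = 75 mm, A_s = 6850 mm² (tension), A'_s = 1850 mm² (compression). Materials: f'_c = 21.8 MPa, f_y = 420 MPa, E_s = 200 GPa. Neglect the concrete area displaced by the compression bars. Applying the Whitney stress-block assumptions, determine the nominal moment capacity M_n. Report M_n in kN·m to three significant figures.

Assume both tension and compression steel yield.
Net tension couple steel: A_s − A'_s = 5000 mm².
a = (A_s − A'_s) f_y / (0.85 f'_c b) = 2100000/(0.85 × 21.8 × 435) = 260.53 mm.
c = a/β₁ = 260.53/0.85 = 306.51 mm; ε'_s = 0.003(c − d')/c = 0.0023 ≥ f_y/E_s = 0.0021, so compression steel does yield.
M_n = (A_s − A'_s) f_y (d − a/2) + A'_s f_y (d − d') = [2100000 × (760 − 130.265) + 777000 × (760 − 75)] × 10⁻⁶ = 1322.44 + 532.25 = 1854.69 kN·m.

M_n ≈ 1850 kN·m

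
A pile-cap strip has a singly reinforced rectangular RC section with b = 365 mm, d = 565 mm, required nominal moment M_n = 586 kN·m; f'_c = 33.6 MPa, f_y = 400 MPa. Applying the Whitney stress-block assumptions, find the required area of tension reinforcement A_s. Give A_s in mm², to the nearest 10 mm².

A_s ≈ 2870 mm²

With M_n = 0.85 f'_c a b (d − a/2), solve the quadratic for a:
a = d − √(d² − 2M_n/(0.85 f'_c b)) = 565 − √(565² − 2 × 586×10⁶/(0.85 × 33.6 × 365)) = 110.25 mm.
A_s = 0.85 f'_c a b / f_y = 0.85 × 33.6 × 110.25 × 365 / 400 = 2873.2 mm².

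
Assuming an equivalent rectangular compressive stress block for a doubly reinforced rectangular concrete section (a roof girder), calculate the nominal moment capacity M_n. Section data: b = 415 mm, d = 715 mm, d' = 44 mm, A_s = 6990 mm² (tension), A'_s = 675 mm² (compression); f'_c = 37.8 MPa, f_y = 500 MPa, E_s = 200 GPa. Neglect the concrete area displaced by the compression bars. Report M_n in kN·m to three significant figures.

Assume both tension and compression steel yield.
Net tension couple steel: A_s − A'_s = 6315 mm².
a = (A_s − A'_s) f_y / (0.85 f'_c b) = 3157500/(0.85 × 37.8 × 415) = 236.80 mm.
c = a/β₁ = 236.80/0.78 = 303.59 mm; ε'_s = 0.003(c − d')/c = 0.0026 ≥ f_y/E_s = 0.0025, so compression steel does yield.
M_n = (A_s − A'_s) f_y (d − a/2) + A'_s f_y (d − d') = [3157500 × (715 − 118.4) + 337500 × (715 − 44)] × 10⁻⁶ = 1883.76 + 226.46 = 2110.22 kN·m.

M_n ≈ 2110 kN·m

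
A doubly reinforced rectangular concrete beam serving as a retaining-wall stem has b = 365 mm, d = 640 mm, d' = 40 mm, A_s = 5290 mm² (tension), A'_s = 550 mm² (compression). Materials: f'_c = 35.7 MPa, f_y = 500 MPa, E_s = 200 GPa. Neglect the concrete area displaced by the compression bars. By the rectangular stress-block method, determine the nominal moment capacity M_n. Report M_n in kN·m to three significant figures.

M_n ≈ 1430 kN·m

Assume both tension and compression steel yield.
Net tension couple steel: A_s − A'_s = 4740 mm².
a = (A_s − A'_s) f_y / (0.85 f'_c b) = 2370000/(0.85 × 35.7 × 365) = 213.98 mm.
c = a/β₁ = 213.98/0.795 = 269.16 mm; ε'_s = 0.003(c − d')/c = 0.0026 ≥ f_y/E_s = 0.0025, so compression steel does yield.
M_n = (A_s − A'_s) f_y (d − a/2) + A'_s f_y (d − d') = [2370000 × (640 − 106.99) + 275000 × (640 − 40)] × 10⁻⁶ = 1263.23 + 165.00 = 1428.23 kN·m.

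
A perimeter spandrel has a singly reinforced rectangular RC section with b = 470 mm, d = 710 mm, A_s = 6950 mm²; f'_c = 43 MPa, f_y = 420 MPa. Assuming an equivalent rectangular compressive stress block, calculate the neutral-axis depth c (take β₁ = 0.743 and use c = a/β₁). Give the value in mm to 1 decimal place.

c ≈ 228.7 mm

T = A_s f_y = 6950 × 420 = 2919000 N = 2919 kN.
Setting C = 0.85 f'_c a b equal to T: a = 2919000/(0.85 × 43 × 470) = 169.922 mm.
With β₁ = 0.743, c = a/β₁ = 169.922/0.743 = 228.7 mm.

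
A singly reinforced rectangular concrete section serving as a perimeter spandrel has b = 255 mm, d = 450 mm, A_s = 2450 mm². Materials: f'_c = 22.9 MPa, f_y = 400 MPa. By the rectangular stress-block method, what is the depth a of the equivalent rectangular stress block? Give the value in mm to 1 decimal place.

T = A_s f_y = 2450 × 400 = 980000 N = 980 kN.
Setting C = 0.85 f'_c a b equal to T: a = 980000/(0.85 × 22.9 × 255) = 197.4 mm.

a ≈ 197.4 mm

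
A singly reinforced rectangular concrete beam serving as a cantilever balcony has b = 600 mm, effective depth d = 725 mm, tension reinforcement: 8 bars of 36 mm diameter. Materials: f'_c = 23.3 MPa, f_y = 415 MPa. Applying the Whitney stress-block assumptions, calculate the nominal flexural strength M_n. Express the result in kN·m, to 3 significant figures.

A_s = 8 × 1018 = 8144 mm².
T = A_s f_y = 8144 × 415 = 3379760 N = 3379.76 kN.
From C = T: a = T/(0.85 f'_c b) = 3379760/(0.85 × 23.3 × 600) = 284.42 mm.
M_n = T(d − a/2) = 3379.76 kN × (725 − 142.21) mm = 1969.69 kN·m.

M_n ≈ 1970 kN·m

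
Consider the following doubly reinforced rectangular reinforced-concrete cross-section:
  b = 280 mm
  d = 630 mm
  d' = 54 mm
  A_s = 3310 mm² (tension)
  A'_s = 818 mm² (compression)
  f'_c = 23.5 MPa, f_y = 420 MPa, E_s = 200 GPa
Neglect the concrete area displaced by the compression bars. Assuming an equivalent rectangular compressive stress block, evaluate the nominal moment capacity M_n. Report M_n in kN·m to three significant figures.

Assume both tension and compression steel yield.
Net tension couple steel: A_s − A'_s = 2492 mm².
a = (A_s − A'_s) f_y / (0.85 f'_c b) = 1046640/(0.85 × 23.5 × 280) = 187.13 mm.
c = a/β₁ = 187.13/0.85 = 220.15 mm; ε'_s = 0.003(c − d')/c = 0.0023 ≥ f_y/E_s = 0.0021, so compression steel does yield.
M_n = (A_s − A'_s) f_y (d − a/2) + A'_s f_y (d − d') = [1046640 × (630 − 93.565) + 343560 × (630 − 54)] × 10⁻⁶ = 561.45 + 197.89 = 759.34 kN·m.

M_n ≈ 759 kN·m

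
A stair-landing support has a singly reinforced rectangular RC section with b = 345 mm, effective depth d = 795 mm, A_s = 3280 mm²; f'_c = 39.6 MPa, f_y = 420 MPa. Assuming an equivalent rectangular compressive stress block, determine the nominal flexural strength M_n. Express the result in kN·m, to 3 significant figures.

T = A_s f_y = 3280 × 420 = 1377600 N = 1377.6 kN.
From C = T: a = T/(0.85 f'_c b) = 1377600/(0.85 × 39.6 × 345) = 118.63 mm.
M_n = T(d − a/2) = 1377.6 kN × (795 − 59.315) mm = 1013.48 kN·m.

M_n ≈ 1010 kN·m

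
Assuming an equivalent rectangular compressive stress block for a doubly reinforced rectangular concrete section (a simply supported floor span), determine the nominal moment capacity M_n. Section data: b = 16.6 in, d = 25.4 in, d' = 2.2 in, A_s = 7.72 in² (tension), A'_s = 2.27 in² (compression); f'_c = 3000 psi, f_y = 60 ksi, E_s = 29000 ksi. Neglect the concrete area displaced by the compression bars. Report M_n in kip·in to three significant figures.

M_n ≈ 10200 kip·in

Assume both steels yield.
a = (A_s − A'_s) f_y/(0.85 f'_c b) = (7.72 − 2.27) × 60/(0.85 × 3 × 16.6) = 7.725 in.
c = a/β₁ = 7.725/0.85 = 9.088 in; ε'_s = 0.003(c − d')/c = 0.0023 ≥ ε_y = 0.0021, so the compression steel yields.
M_n = (A_s − A'_s) f_y (d − a/2) + A'_s f_y (d − d') = 327 × (25.4 − 3.8625) + 136.2 × (25.4 − 2.2) = 7042.8 + 3159.8 = 10202.6 kip·in.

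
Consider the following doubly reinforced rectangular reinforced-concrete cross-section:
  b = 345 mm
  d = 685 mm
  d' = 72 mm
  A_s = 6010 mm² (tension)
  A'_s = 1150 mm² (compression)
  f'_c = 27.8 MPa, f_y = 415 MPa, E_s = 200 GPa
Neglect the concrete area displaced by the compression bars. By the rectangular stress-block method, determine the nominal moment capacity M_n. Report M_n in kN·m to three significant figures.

Assume both tension and compression steel yield.
Net tension couple steel: A_s − A'_s = 4860 mm².
a = (A_s − A'_s) f_y / (0.85 f'_c b) = 2016900/(0.85 × 27.8 × 345) = 247.40 mm.
c = a/β₁ = 247.40/0.85 = 291.06 mm; ε'_s = 0.003(c − d')/c = 0.0023 ≥ f_y/E_s = 0.0021, so compression steel does yield.
M_n = (A_s − A'_s) f_y (d − a/2) + A'_s f_y (d − d') = [2016900 × (685 − 123.7) + 477250 × (685 − 72)] × 10⁻⁶ = 1132.09 + 292.55 = 1424.64 kN·m.

M_n ≈ 1420 kN·m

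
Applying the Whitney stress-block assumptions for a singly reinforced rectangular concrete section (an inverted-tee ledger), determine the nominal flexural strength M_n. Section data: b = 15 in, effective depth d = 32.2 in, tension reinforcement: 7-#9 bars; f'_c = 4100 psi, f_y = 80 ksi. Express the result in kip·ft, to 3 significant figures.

M_n ≈ 1250 kip·ft

A_s = 7 × 1 = 7 in².
T = A_s f_y = 7 × 80 = 560 kips.
a = T/(0.85 f'_c b) = 560/(0.85 × 4.1 × 15) = 10.713 in.
M_n = T(d − a/2) = 560 × (32.2 − 5.3565) = 15032.4 kip·in = 15032.4/12 = 1252.70 kip·ft.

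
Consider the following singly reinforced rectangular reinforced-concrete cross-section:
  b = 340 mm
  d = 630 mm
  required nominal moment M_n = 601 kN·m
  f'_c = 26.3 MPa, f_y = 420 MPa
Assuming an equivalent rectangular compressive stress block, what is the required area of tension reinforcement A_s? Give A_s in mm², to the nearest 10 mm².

With M_n = 0.85 f'_c a b (d − a/2), solve the quadratic for a:
a = d − √(d² − 2M_n/(0.85 f'_c b)) = 630 − √(630² − 2 × 601×10⁶/(0.85 × 26.3 × 340)) = 141.37 mm.
A_s = 0.85 f'_c a b / f_y = 0.85 × 26.3 × 141.37 × 340 / 420 = 2558.4 mm².

A_s ≈ 2560 mm²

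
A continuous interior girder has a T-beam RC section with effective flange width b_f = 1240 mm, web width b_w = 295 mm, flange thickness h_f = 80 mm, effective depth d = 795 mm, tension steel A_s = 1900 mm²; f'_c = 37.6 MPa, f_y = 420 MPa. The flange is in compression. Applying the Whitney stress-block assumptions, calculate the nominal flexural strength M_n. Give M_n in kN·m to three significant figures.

Tension: T = A_s f_y = 1900 × 420 = 798000 N.
Try a within the flange: a = T/(0.85 f'_c b_f) = 798000/(0.85 × 37.6 × 1240) = 20.14 mm.
Since a = 20.14 ≤ h_f = 80 mm, the stress block lies entirely in the flange; analyse as a rectangular beam of width b_f.
M_n = T(d − a/2) = 798000 × (795 − 10.07) = 626.37 × 10⁶ N·mm.
M_n = 626.37 kN·m.

M_n ≈ 626 kN·m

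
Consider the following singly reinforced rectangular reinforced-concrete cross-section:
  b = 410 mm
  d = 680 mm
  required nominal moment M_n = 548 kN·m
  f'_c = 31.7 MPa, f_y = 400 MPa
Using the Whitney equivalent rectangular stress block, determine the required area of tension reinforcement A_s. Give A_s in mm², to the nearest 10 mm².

With M_n = 0.85 f'_c a b (d − a/2), solve the quadratic for a:
a = d − √(d² − 2M_n/(0.85 f'_c b)) = 680 − √(680² − 2 × 548×10⁶/(0.85 × 31.7 × 410)) = 77.35 mm.
A_s = 0.85 f'_c a b / f_y = 0.85 × 31.7 × 77.35 × 410 / 400 = 2136.3 mm².

A_s ≈ 2140 mm²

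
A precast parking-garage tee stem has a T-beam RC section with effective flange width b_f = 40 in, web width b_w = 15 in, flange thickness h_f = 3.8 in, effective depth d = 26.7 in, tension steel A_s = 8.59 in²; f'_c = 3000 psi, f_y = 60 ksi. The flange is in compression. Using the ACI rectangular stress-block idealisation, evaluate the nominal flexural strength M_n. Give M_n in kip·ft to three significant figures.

Tension: T = A_s f_y = 8.59 × 60 = 515.4 kips.
Try a within the flange: a = T/(0.85 f'_c b_f) = 515.4/(0.85 × 3 × 40) = 5.053 in.
a = 5.053 > h_f = 3.8 in: the block extends into the web. Split into flange-overhang and web parts.
C_f = 0.85 f'_c (b_f − b_w) h_f = 0.85 × 3 × (40 − 15) × 3.8 = 242.3 kips.
Remaining web compression depth: a_w = (T − C_f)/(0.85 f'_c b_w) = (515.4 − 242.3)/(0.85 × 3 × 15) = 7.140 in.
M_n = C_f(d − h_f/2) + (T − C_f)(d − a_w/2) = 242.3 × (26.7 − 1.9) + 273.1 × (26.7 − 3.57) = 6009.0 + 6316.8 = 12325.8 kip·in.
M_n = 12325.8/12 = 1027.15 kip·ft.

M_n ≈ 1030 kip·ft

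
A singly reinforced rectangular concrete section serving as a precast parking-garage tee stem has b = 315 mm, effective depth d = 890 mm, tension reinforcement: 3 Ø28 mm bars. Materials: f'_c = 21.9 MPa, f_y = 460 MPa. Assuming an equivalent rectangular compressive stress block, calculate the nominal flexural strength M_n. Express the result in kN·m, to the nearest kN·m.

M_n ≈ 695 kN·m

A_s = 3 × 616 = 1848 mm².
T = A_s f_y = 1848 × 460 = 850080 N = 850.08 kN.
From C = T: a = T/(0.85 f'_c b) = 850080/(0.85 × 21.9 × 315) = 144.97 mm.
M_n = T(d − a/2) = 850.08 kN × (890 − 72.485) mm = 694.95 kN·m.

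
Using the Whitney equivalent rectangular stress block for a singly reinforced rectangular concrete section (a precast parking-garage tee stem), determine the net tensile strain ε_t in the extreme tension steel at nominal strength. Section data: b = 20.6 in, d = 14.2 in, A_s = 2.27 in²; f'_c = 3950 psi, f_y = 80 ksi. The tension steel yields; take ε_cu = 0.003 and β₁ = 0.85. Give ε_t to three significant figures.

a = A_s f_y/(0.85 f'_c b) = 2.626 in.
β₁ = 0.85, so c = a/β₁ = 2.626/0.85 = 3.089 in.
From the linear strain diagram with ε_cu = 0.003: ε_t = 0.003 (d − c)/c = 0.003 × (14.2 − 3.089)/3.089 = 0.0108.
Since ε_t ≥ 0.005, the section is tension-controlled.

ε_t ≈ 0.0108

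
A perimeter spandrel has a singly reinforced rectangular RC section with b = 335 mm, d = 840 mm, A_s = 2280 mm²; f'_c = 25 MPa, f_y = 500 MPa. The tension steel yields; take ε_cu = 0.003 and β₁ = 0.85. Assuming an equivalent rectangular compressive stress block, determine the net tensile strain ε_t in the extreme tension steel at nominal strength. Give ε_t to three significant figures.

a = A_s f_y/(0.85 f'_c b) = 160.14 mm.
β₁ = 0.85, so c = a/β₁ = 160.14/0.85 = 188.40 mm.
From the linear strain diagram with ε_cu = 0.003: ε_t = 0.003 (d − c)/c = 0.003 × (840 − 188.40)/188.40 = 0.0104.
Since ε_t ≥ 0.005, the section is tension-controlled.

ε_t ≈ 0.0104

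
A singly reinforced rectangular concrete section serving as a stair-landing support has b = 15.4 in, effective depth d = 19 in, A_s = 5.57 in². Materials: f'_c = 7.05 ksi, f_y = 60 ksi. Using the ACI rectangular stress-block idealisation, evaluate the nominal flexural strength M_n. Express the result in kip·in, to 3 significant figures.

T = A_s f_y = 5.57 × 60 = 334.2 kips.
a = T/(0.85 f'_c b) = 334.2/(0.85 × 7.05 × 15.4) = 3.621 in.
M_n = T(d − a/2) = 334.2 × (19 − 1.8105) = 5744.7 kip·in.

M_n ≈ 5740 kip·in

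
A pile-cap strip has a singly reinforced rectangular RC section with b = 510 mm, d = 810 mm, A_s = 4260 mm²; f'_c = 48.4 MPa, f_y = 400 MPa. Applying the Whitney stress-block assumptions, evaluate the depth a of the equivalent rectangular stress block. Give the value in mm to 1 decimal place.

T = A_s f_y = 4260 × 400 = 1704000 N = 1704 kN.
Setting C = 0.85 f'_c a b equal to T: a = 1704000/(0.85 × 48.4 × 510) = 81.2 mm.

a ≈ 81.2 mm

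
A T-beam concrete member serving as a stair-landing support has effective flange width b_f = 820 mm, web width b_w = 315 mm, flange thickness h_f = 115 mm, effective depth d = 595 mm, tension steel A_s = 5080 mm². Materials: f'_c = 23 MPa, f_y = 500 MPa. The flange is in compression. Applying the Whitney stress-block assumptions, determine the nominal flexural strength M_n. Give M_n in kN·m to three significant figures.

M_n ≈ 1290 kN·m

Tension: T = A_s f_y = 5080 × 500 = 2540000 N.
Try a within the flange: a = T/(0.85 f'_c b_f) = 2540000/(0.85 × 23 × 820) = 158.44 mm.
a = 158.44 > h_f = 115 mm: the block extends into the web. Split into flange-overhang and web parts.
C_f = 0.85 f'_c (b_f − b_w) h_f = 0.85 × 23 × (820 − 315) × 115 = 1135366 N.
Remaining web compression depth: a_w = (T − C_f)/(0.85 f'_c b_w) = (2540000 − 1135366)/(0.85 × 23 × 315) = 228.09 mm.
M_n = C_f(d − h_f/2) + (T − C_f)(d − a_w/2) = 1135366 × (595 − 57.5) + 1404634 × (595 − 114.045) = 610.26 + 675.57 = 1285.83 × 10⁶ N·mm.
M_n = 1285.83 kN·m.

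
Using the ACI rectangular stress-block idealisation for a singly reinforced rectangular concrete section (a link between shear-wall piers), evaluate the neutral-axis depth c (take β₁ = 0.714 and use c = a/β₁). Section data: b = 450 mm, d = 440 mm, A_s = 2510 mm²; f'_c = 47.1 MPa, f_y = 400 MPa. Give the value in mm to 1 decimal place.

T = A_s f_y = 2510 × 400 = 1004000 N = 1004 kN.
Setting C = 0.85 f'_c a b equal to T: a = 1004000/(0.85 × 47.1 × 450) = 55.729 mm.
With β₁ = 0.714, c = a/β₁ = 55.729/0.714 = 78.1 mm.

c ≈ 78.1 mm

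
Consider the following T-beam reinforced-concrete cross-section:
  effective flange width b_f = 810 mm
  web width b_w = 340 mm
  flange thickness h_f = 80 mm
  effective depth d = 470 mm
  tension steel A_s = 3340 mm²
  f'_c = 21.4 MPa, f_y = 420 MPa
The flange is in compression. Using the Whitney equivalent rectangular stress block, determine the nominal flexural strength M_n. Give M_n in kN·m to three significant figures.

Tension: T = A_s f_y = 3340 × 420 = 1402800 N.
Try a within the flange: a = T/(0.85 f'_c b_f) = 1402800/(0.85 × 21.4 × 810) = 95.21 mm.
a = 95.21 > h_f = 80 mm: the block extends into the web. Split into flange-overhang and web parts.
C_f = 0.85 f'_c (b_f − b_w) h_f = 0.85 × 21.4 × (810 − 340) × 80 = 683944 N.
Remaining web compression depth: a_w = (T − C_f)/(0.85 f'_c b_w) = (1402800 − 683944)/(0.85 × 21.4 × 340) = 116.23 mm.
M_n = C_f(d − h_f/2) + (T − C_f)(d − a_w/2) = 683944 × (470 − 40) + 718856 × (470 − 58.115) = 294.10 + 296.09 = 590.19 × 10⁶ N·mm.
M_n = 590.19 kN·m.

M_n ≈ 590 kN·m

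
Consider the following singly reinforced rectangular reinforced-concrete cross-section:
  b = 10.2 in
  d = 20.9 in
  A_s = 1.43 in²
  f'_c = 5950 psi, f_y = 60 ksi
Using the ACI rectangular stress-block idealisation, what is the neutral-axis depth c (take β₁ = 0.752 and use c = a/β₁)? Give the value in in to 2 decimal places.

c ≈ 2.21 in

T = A_s f_y = 1.43 × 60 = 85.8 kips.
a = T/(0.85 f'_c b) = 85.8/(0.85 × 5.95 × 10.2) = 1.6632 in.
With β₁ = 0.752, c = a/β₁ = 1.6632/0.752 = 2.21 in.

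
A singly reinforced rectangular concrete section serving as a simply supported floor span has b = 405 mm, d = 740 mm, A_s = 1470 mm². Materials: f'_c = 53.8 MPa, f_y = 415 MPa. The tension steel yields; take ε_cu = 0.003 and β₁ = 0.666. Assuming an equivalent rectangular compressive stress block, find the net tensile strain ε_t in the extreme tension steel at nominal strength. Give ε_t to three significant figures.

ε_t ≈ 0.0419

a = A_s f_y/(0.85 f'_c b) = 32.94 mm.
β₁ = 0.666, so c = a/β₁ = 32.94/0.666 = 49.46 mm.
From the linear strain diagram with ε_cu = 0.003: ε_t = 0.003 (d − c)/c = 0.003 × (740 − 49.46)/49.46 = 0.0419.
Since ε_t ≥ 0.005, the section is tension-controlled.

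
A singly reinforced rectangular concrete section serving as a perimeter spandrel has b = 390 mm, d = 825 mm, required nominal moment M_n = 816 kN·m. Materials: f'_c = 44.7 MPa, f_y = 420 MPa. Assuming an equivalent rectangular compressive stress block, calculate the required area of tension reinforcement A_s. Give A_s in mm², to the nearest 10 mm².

With M_n = 0.85 f'_c a b (d − a/2), solve the quadratic for a:
a = d − √(d² − 2M_n/(0.85 f'_c b)) = 825 − √(825² − 2 × 816×10⁶/(0.85 × 44.7 × 390)) = 69.69 mm.
A_s = 0.85 f'_c a b / f_y = 0.85 × 44.7 × 69.69 × 390 / 420 = 2458.7 mm².

A_s ≈ 2460 mm²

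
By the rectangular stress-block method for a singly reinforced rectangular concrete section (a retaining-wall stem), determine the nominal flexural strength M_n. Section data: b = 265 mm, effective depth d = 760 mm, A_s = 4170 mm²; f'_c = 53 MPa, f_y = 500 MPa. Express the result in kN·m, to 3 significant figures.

T = A_s f_y = 4170 × 500 = 2085000 N = 2085 kN.
From C = T: a = T/(0.85 f'_c b) = 2085000/(0.85 × 53 × 265) = 174.65 mm.
M_n = T(d − a/2) = 2085 kN × (760 − 87.325) mm = 1402.53 kN·m.

M_n ≈ 1400 kN·m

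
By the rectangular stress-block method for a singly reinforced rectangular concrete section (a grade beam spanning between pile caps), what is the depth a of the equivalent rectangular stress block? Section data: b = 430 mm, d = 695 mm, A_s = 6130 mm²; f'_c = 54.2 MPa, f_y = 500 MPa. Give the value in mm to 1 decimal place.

a ≈ 154.7 mm

T = A_s f_y = 6130 × 500 = 3065000 N = 3065 kN.
Setting C = 0.85 f'_c a b equal to T: a = 3065000/(0.85 × 54.2 × 430) = 154.7 mm.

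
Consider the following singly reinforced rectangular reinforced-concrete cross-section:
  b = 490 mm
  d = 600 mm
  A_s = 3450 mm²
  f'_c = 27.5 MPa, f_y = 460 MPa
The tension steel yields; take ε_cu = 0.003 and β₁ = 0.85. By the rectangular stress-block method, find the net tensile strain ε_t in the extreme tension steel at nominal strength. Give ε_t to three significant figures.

a = A_s f_y/(0.85 f'_c b) = 138.56 mm.
β₁ = 0.85, so c = a/β₁ = 138.56/0.85 = 163.01 mm.
From the linear strain diagram with ε_cu = 0.003: ε_t = 0.003 (d − c)/c = 0.003 × (600 − 163.01)/163.01 = 0.00804.
Since ε_t ≥ 0.005, the section is tension-controlled.

ε_t ≈ 0.00804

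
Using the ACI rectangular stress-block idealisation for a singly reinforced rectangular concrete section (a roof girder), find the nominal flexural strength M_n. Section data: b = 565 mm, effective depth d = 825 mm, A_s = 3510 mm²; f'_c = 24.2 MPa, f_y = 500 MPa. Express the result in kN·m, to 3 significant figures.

T = A_s f_y = 3510 × 500 = 1755000 N = 1755 kN.
From C = T: a = T/(0.85 f'_c b) = 1755000/(0.85 × 24.2 × 565) = 151.01 mm.
M_n = T(d − a/2) = 1755 kN × (825 − 75.505) mm = 1315.36 kN·m.

M_n ≈ 1320 kN·m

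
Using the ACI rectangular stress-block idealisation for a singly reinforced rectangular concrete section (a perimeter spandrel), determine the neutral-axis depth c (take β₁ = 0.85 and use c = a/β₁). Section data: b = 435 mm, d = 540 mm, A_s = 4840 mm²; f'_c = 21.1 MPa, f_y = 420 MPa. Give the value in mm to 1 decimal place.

c ≈ 306.5 mm

T = A_s f_y = 4840 × 420 = 2032800 N = 2032.8 kN.
Setting C = 0.85 f'_c a b equal to T: a = 2032800/(0.85 × 21.1 × 435) = 260.558 mm.
With β₁ = 0.85, c = a/β₁ = 260.558/0.85 = 306.5 mm.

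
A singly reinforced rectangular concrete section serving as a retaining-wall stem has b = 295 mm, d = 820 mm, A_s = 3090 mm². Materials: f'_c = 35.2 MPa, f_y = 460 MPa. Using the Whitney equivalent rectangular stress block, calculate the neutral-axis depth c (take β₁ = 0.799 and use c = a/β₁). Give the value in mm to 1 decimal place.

T = A_s f_y = 3090 × 460 = 1421400 N = 1421.4 kN.
Setting C = 0.85 f'_c a b equal to T: a = 1421400/(0.85 × 35.2 × 295) = 161.040 mm.
With β₁ = 0.799, c = a/β₁ = 161.040/0.799 = 201.6 mm.

c ≈ 201.6 mm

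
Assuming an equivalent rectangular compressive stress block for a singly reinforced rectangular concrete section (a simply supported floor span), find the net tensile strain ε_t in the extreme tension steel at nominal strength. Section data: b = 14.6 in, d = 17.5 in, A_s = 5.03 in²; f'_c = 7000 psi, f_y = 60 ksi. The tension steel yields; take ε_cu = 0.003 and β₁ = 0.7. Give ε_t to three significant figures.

ε_t ≈ 0.00758

a = A_s f_y/(0.85 f'_c b) = 3.474 in.
β₁ = 0.7, so c = a/β₁ = 3.474/0.7 = 4.963 in.
From the linear strain diagram with ε_cu = 0.003: ε_t = 0.003 (d − c)/c = 0.003 × (17.5 − 4.963)/4.963 = 0.00758.
Since ε_t ≥ 0.005, the section is tension-controlled.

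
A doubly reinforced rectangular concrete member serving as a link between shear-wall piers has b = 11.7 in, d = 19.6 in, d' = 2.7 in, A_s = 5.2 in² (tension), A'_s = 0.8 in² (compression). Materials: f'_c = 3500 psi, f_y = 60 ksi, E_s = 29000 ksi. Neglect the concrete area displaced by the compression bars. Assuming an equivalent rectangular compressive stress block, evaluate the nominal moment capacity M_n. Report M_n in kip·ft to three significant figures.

Assume both steels yield.
a = (A_s − A'_s) f_y/(0.85 f'_c b) = (5.2 − 0.8) × 60/(0.85 × 3.5 × 11.7) = 7.585 in.
c = a/β₁ = 7.585/0.85 = 8.924 in; ε'_s = 0.003(c − d')/c = 0.0021 ≥ ε_y = 0.0021, so the compression steel yields.
M_n = (A_s − A'_s) f_y (d − a/2) + A'_s f_y (d − d') = 264 × (19.6 − 3.7925) + 48 × (19.6 − 2.7) = 4173.2 + 811.2 = 4984.4 kip·in = 4984.4/12 = 415.37 kip·ft.

M_n ≈ 415 kip·ft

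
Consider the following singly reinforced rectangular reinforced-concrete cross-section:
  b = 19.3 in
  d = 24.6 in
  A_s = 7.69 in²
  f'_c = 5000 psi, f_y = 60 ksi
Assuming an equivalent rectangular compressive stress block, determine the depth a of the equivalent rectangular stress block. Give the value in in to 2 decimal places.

a ≈ 5.63 in

T = A_s f_y = 7.69 × 60 = 461.4 kips.
a = T/(0.85 f'_c b) = 461.4/(0.85 × 5 × 19.3) = 5.63 in.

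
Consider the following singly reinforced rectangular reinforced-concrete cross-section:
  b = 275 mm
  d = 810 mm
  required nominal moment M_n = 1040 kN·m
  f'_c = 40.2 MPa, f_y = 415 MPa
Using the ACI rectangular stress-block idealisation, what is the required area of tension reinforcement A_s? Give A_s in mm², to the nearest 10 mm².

A_s ≈ 3410 mm²

With M_n = 0.85 f'_c a b (d − a/2), solve the quadratic for a:
a = d − √(d² − 2M_n/(0.85 f'_c b)) = 810 − √(810² − 2 × 1040×10⁶/(0.85 × 40.2 × 275)) = 150.65 mm.
A_s = 0.85 f'_c a b / f_y = 0.85 × 40.2 × 150.65 × 275 / 415 = 3411.1 mm².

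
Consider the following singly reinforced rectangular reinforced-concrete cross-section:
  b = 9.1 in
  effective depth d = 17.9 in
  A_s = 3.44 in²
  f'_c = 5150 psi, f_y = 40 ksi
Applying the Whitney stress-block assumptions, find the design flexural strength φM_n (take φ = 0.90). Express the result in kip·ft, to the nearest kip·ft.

T = A_s f_y = 3.44 × 40 = 137.6 kips.
a = T/(0.85 f'_c b) = 137.6/(0.85 × 5.15 × 9.1) = 3.454 in.
M_n = T(d − a/2) = 137.6 × (17.9 − 1.727) = 2225.4 kip·in = 2225.4/12 = 185.45 kip·ft.
φM_n = 0.90 × 185.45 = 166.91 kip·ft.

φM_n ≈ 167 kip·ft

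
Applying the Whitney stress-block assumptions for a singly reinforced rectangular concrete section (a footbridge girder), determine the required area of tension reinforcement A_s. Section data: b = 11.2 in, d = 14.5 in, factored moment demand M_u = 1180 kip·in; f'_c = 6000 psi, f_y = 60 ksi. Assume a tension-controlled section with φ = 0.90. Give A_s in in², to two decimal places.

M_n = M_u/φ = 1180/0.90 = 1311.11 kip·in.
From M_n = 0.85 f'_c a b (d − a/2):
a = d − √(d² − 2M_n/(0.85 f'_c b)) = 14.5 − √(14.5² − 2 × 1311.11/(0.85 × 6 × 11.2)) = 1.680 in.
A_s = 0.85 f'_c a b / f_y = 0.85 × 6 × 1.680 × 11.2 / 60 = 1.599 in².

A_s ≈ 1.60 in²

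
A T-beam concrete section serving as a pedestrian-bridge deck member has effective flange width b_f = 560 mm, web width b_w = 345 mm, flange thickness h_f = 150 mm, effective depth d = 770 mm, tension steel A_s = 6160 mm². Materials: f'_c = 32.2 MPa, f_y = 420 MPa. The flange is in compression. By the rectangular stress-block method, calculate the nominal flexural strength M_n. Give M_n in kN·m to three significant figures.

M_n ≈ 1770 kN·m

Tension: T = A_s f_y = 6160 × 420 = 2587200 N.
Try a within the flange: a = T/(0.85 f'_c b_f) = 2587200/(0.85 × 32.2 × 560) = 168.80 mm.
a = 168.80 > h_f = 150 mm: the block extends into the web. Split into flange-overhang and web parts.
C_f = 0.85 f'_c (b_f − b_w) h_f = 0.85 × 32.2 × (560 − 345) × 150 = 882683 N.
Remaining web compression depth: a_w = (T − C_f)/(0.85 f'_c b_w) = (2587200 − 882683)/(0.85 × 32.2 × 345) = 180.51 mm.
M_n = C_f(d − h_f/2) + (T − C_f)(d − a_w/2) = 882683 × (770 − 75) + 1704517 × (770 − 90.255) = 613.46 + 1158.64 = 1772.10 × 10⁶ N·mm.
M_n = 1772.10 kN·m.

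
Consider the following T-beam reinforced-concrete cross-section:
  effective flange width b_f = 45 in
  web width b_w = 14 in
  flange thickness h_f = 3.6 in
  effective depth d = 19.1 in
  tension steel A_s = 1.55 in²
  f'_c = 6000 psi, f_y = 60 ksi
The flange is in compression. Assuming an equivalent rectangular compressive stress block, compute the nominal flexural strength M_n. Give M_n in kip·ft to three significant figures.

Tension: T = A_s f_y = 1.55 × 60 = 93 kips.
Try a within the flange: a = T/(0.85 f'_c b_f) = 93/(0.85 × 6 × 45) = 0.405 in.
Since a = 0.405 ≤ h_f = 3.6 in, the stress block lies entirely in the flange; analyse as a rectangular beam of width b_f.
M_n = T(d − a/2) = 93 × (19.1 − 0.2025) = 1757.5 kip·in.
M_n = 1757.5/12 = 146.46 kip·ft.

M_n ≈ 146 kip·ft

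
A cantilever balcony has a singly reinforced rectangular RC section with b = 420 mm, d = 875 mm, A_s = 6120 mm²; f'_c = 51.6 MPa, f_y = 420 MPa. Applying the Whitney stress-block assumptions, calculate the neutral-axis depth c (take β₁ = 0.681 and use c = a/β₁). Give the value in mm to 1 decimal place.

c ≈ 204.9 mm

T = A_s f_y = 6120 × 420 = 2570400 N = 2570.4 kN.
Setting C = 0.85 f'_c a b equal to T: a = 2570400/(0.85 × 51.6 × 420) = 139.535 mm.
With β₁ = 0.681, c = a/β₁ = 139.535/0.681 = 204.9 mm.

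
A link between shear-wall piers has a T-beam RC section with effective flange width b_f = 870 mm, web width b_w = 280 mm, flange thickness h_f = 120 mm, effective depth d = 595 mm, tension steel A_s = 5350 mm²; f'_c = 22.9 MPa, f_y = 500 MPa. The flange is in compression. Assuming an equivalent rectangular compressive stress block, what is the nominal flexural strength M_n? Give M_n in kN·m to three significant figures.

Tension: T = A_s f_y = 5350 × 500 = 2675000 N.
Try a within the flange: a = T/(0.85 f'_c b_f) = 2675000/(0.85 × 22.9 × 870) = 157.96 mm.
a = 157.96 > h_f = 120 mm: the block extends into the web. Split into flange-overhang and web parts.
C_f = 0.85 f'_c (b_f − b_w) h_f = 0.85 × 22.9 × (870 − 280) × 120 = 1378122 N.
Remaining web compression depth: a_w = (T − C_f)/(0.85 f'_c b_w) = (2675000 − 1378122)/(0.85 × 22.9 × 280) = 237.95 mm.
M_n = C_f(d − h_f/2) + (T − C_f)(d − a_w/2) = 1378122 × (595 − 60) + 1296878 × (595 − 118.975) = 737.30 + 617.35 = 1354.65 × 10⁶ N·mm.
M_n = 1354.65 kN·m.

M_n ≈ 1350 kN·m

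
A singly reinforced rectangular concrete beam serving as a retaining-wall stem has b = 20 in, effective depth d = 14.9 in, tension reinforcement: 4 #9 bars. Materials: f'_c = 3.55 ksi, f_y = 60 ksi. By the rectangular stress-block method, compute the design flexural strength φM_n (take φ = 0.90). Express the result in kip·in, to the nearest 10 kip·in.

φM_n ≈ 2790 kip·in

A_s = 4 × 1 = 4 in².
T = A_s f_y = 4 × 60 = 240 kips.
a = T/(0.85 f'_c b) = 240/(0.85 × 3.55 × 20) = 3.977 in.
M_n = T(d − a/2) = 240 × (14.9 − 1.9885) = 3098.8 kip·in.
φM_n = 0.90 × 3098.8 = 2788.9 kip·in.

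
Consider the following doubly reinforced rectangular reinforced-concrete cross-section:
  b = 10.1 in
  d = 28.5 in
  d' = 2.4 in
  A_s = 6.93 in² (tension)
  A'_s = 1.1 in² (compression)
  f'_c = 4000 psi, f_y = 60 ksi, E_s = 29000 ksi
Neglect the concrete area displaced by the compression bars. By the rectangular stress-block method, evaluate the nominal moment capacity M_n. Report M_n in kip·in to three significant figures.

M_n ≈ 9910 kip·in

Assume both steels yield.
a = (A_s − A'_s) f_y/(0.85 f'_c b) = (6.93 − 1.1) × 60/(0.85 × 4 × 10.1) = 10.186 in.
c = a/β₁ = 10.186/0.85 = 11.984 in; ε'_s = 0.003(c − d')/c = 0.0024 ≥ ε_y = 0.0021, so the compression steel yields.
M_n = (A_s − A'_s) f_y (d − a/2) + A'_s f_y (d − d') = 349.8 × (28.5 − 5.093) + 66 × (28.5 − 2.4) = 8187.8 + 1722.6 = 9910.4 kip·in.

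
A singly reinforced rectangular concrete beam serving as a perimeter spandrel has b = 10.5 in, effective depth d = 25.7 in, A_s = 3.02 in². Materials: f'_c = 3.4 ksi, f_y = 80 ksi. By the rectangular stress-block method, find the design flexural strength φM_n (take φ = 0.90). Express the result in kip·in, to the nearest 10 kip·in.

φM_n ≈ 4720 kip·in

T = A_s f_y = 3.02 × 80 = 241.6 kips.
a = T/(0.85 f'_c b) = 241.6/(0.85 × 3.4 × 10.5) = 7.962 in.
M_n = T(d − a/2) = 241.6 × (25.7 − 3.981) = 5247.3 kip·in.
φM_n = 0.90 × 5247.3 = 4722.6 kip·in.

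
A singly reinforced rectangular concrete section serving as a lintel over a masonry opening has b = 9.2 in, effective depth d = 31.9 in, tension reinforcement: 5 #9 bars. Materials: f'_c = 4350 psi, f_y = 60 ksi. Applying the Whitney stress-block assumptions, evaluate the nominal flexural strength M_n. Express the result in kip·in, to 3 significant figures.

M_n ≈ 8250 kip·in

A_s = 5 × 1 = 5 in².
T = A_s f_y = 5 × 60 = 300 kips.
a = T/(0.85 f'_c b) = 300/(0.85 × 4.35 × 9.2) = 8.819 in.
M_n = T(d − a/2) = 300 × (31.9 − 4.4095) = 8247.2 kip·in.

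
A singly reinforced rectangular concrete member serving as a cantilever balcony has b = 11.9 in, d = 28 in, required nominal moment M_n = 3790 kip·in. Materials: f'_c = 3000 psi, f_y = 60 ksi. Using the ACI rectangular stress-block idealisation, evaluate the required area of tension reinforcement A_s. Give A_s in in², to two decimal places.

From M_n = 0.85 f'_c a b (d − a/2):
a = d − √(d² − 2M_n/(0.85 f'_c b)) = 28 − √(28² − 2 × 3790/(0.85 × 3 × 11.9)) = 4.887 in.
A_s = 0.85 f'_c a b / f_y = 0.85 × 3 × 4.887 × 11.9 / 60 = 2.472 in².

A_s ≈ 2.47 in²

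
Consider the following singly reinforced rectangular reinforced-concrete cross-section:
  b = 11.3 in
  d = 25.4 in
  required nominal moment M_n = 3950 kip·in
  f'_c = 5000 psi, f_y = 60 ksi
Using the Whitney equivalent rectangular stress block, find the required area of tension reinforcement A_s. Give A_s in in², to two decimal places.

A_s ≈ 2.78 in²

From M_n = 0.85 f'_c a b (d − a/2):
a = d − √(d² − 2M_n/(0.85 f'_c b)) = 25.4 − √(25.4² − 2 × 3950/(0.85 × 5 × 11.3)) = 3.476 in.
A_s = 0.85 f'_c a b / f_y = 0.85 × 5 × 3.476 × 11.3 / 60 = 2.782 in².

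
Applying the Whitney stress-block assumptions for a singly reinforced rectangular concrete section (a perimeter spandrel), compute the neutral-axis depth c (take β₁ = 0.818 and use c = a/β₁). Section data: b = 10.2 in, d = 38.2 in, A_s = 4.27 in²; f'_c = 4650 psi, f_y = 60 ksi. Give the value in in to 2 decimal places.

T = A_s f_y = 4.27 × 60 = 256.2 kips.
a = T/(0.85 f'_c b) = 256.2/(0.85 × 4.65 × 10.2) = 6.3549 in.
With β₁ = 0.818, c = a/β₁ = 6.3549/0.818 = 7.77 in.

c ≈ 7.77 in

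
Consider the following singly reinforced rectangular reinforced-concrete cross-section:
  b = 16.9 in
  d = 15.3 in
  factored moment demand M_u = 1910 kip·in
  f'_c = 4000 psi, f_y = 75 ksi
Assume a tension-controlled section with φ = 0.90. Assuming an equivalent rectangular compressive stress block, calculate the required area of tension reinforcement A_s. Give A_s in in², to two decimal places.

M_n = M_u/φ = 1910/0.90 = 2122.22 kip·in.
From M_n = 0.85 f'_c a b (d − a/2):
a = d − √(d² − 2M_n/(0.85 f'_c b)) = 15.3 − √(15.3² − 2 × 2122.22/(0.85 × 4 × 16.9)) = 2.642 in.
A_s = 0.85 f'_c a b / f_y = 0.85 × 4 × 2.642 × 16.9 / 75 = 2.024 in².

A_s ≈ 2.02 in²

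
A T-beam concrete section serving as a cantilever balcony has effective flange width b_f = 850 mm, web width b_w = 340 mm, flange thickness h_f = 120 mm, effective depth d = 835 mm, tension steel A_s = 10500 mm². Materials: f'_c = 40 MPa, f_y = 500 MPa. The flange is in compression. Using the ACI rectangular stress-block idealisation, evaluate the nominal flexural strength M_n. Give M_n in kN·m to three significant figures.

M_n ≈ 3820 kN·m

Tension: T = A_s f_y = 10500 × 500 = 5250000 N.
Try a within the flange: a = T/(0.85 f'_c b_f) = 5250000/(0.85 × 40 × 850) = 181.66 mm.
a = 181.66 > h_f = 120 mm: the block extends into the web. Split into flange-overhang and web parts.
C_f = 0.85 f'_c (b_f − b_w) h_f = 0.85 × 40 × (850 − 340) × 120 = 2080800 N.
Remaining web compression depth: a_w = (T − C_f)/(0.85 f'_c b_w) = (5250000 − 2080800)/(0.85 × 40 × 340) = 274.15 mm.
M_n = C_f(d − h_f/2) + (T − C_f)(d − a_w/2) = 2080800 × (835 − 60) + 3169200 × (835 − 137.075) = 1612.62 + 2211.86 = 3824.48 × 10⁶ N·mm.
M_n = 3824.48 kN·m.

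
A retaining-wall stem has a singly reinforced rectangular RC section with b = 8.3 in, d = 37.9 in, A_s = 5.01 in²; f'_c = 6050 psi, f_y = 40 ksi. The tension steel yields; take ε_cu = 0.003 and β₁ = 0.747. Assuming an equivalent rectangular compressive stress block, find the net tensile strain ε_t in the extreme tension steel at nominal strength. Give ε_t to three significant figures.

a = A_s f_y/(0.85 f'_c b) = 4.695 in.
β₁ = 0.747, so c = a/β₁ = 4.695/0.747 = 6.285 in.
From the linear strain diagram with ε_cu = 0.003: ε_t = 0.003 (d − c)/c = 0.003 × (37.9 − 6.285)/6.285 = 0.0151.
Since ε_t ≥ 0.005, the section is tension-controlled.

ε_t ≈ 0.0151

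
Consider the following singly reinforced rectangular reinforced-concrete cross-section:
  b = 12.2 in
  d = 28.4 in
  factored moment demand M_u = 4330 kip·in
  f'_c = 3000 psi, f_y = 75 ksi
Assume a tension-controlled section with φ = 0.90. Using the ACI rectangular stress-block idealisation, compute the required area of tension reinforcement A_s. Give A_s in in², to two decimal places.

A_s ≈ 2.53 in²

M_n = M_u/φ = 4330/0.90 = 4811.11 kip·in.
From M_n = 0.85 f'_c a b (d − a/2):
a = d − √(d² − 2M_n/(0.85 f'_c b)) = 28.4 − √(28.4² − 2 × 4811.11/(0.85 × 3 × 12.2)) = 6.101 in.
A_s = 0.85 f'_c a b / f_y = 0.85 × 3 × 6.101 × 12.2 / 75 = 2.531 in².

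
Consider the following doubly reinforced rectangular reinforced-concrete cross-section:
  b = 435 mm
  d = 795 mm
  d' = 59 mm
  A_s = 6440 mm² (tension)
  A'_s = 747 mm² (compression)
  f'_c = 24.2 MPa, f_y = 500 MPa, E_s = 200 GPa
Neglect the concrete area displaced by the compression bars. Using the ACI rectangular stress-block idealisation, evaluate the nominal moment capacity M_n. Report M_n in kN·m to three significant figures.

Assume both tension and compression steel yield.
Net tension couple steel: A_s − A'_s = 5693 mm².
a = (A_s − A'_s) f_y / (0.85 f'_c b) = 2846500/(0.85 × 24.2 × 435) = 318.12 mm.
c = a/β₁ = 318.12/0.85 = 374.26 mm; ε'_s = 0.003(c − d')/c = 0.0025 ≥ f_y/E_s = 0.0025, so compression steel does yield.
M_n = (A_s − A'_s) f_y (d − a/2) + A'_s f_y (d − d') = [2846500 × (795 − 159.06) + 373500 × (795 − 59)] × 10⁻⁶ = 1810.20 + 274.90 = 2085.10 kN·m.

M_n ≈ 2090 kN·m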